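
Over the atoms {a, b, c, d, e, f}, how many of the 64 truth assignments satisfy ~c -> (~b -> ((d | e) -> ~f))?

Initial set: {(~c -> (~b -> ((d | e) -> ~f)))}.
(~c -> (~b -> ((d | e) -> ~f))): β-rule — branch into ~~c  //  (~b -> ((d | e) -> ~f)).
  branch 1 (add ~~c):
    ○ open, literals {c=1}.
  branch 2 (add (~b -> ((d | e) -> ~f))):
    (~b -> ((d | e) -> ~f)): β-rule — branch into ~~b  //  ((d | e) -> ~f).
      branch 2.1 (add ~~b):
        ○ open, literals {b=1}.
      branch 2.2 (add ((d | e) -> ~f)):
        ((d | e) -> ~f): β-rule — branch into ~(d | e)  //  ~f.
          branch 2.2.1 (add ~(d | e)):
            ~(d | e): α-rule — add ~d, ~e.
            ○ open, literals {d=0, e=0}.
          branch 2.2.2 (add ~f):
            ○ open, literals {f=0}.
0 branches closed, 4 open.
Each open branch fixes some atoms; the unmentioned ones are free. Counting distinct full assignments: branch {c=1} (a, b, d, e, f) contributes 32 new; branch {b=1} (a, c, d, e, f) contributes 16 new; branch {d=0, e=0} (a, b, c, f) contributes 4 new; branch {f=0} (a, b, c, d, e) contributes 6 new. Total: 58.

58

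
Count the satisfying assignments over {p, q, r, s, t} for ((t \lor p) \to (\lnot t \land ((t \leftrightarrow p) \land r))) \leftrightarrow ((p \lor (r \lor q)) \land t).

10

Initial set: {(((t \lor p) \to (\lnot t \land ((t \leftrightarrow p) \land r))) \leftrightarrow ((p \lor (r \lor q)) \land t))}.
(((t \lor p) \to (\lnot t \land ((t \leftrightarrow p) \land r))) \leftrightarrow ((p \lor (r \lor q)) \land t)): β-rule — branch into ((t \lor p) \to (\lnot t \land ((t \leftrightarrow p) \land r))), ((p \lor (r \lor q)) \land t)  //  \lnot ((t \lor p) \to (\lnot t \land ((t \leftrightarrow p) \land r))), \lnot ((p \lor (r \lor q)) \land t).
  branch 1 (add ((t \lor p) \to (\lnot t \land ((t \leftrightarrow p) \land r))), ((p \lor (r \lor q)) \land t)):
    ((p \lor (r \lor q)) \land t): α-rule — add (p \lor (r \lor q)), t.
    ((t \lor p) \to (\lnot t \land ((t \leftrightarrow p) \land r))): β-rule — branch into \lnot (t \lor p)  //  (\lnot t \land ((t \leftrightarrow p) \land r)).
      branch 1.1 (add \lnot (t \lor p)):
        \lnot (t \lor p): α-rule — add \lnot t, \lnot p.
        × closes — contains both t and \lnot t.
      branch 1.2 (add (\lnot t \land ((t \leftrightarrow p) \land r))):
        (\lnot t \land ((t \leftrightarrow p) \land r)): α-rule — add \lnot t, ((t \leftrightarrow p) \land r).
        × closes — contains both t and \lnot t.
  branch 2 (add \lnot ((t \lor p) \to (\lnot t \land ((t \leftrightarrow p) \land r))), \lnot ((p \lor (r \lor q)) \land t)):
    \lnot ((t \lor p) \to (\lnot t \land ((t \leftrightarrow p) \land r))): α-rule — add (t \lor p), \lnot (\lnot t \land ((t \leftrightarrow p) \land r)).
    \lnot ((p \lor (r \lor q)) \land t): β-rule — branch into \lnot (p \lor (r \lor q))  //  \lnot t.
      branch 2.1 (add \lnot (p \lor (r \lor q))):
        \lnot (p \lor (r \lor q)): α-rule — add \lnot p, \lnot (r \lor q).
        \lnot (r \lor q): α-rule — add \lnot r, \lnot q.
        (t \lor p): β-rule — branch into t  //  p.
          branch 2.1.1 (add t):
            \lnot (\lnot t \land ((t \leftrightarrow p) \land r)): β-rule — branch into \lnot \lnot t  //  \lnot ((t \leftrightarrow p) \land r).
              branch 2.1.1.1 (add \lnot \lnot t):
                ○ open, literals {p=false, q=false, r=false, t=true}.
              branch 2.1.1.2 (add \lnot ((t \leftrightarrow p) \land r)):
                \lnot ((t \leftrightarrow p) \land r): β-rule — branch into \lnot (t \leftrightarrow p)  //  \lnot r.
                  branch 2.1.1.2.1 (add \lnot (t \leftrightarrow p)):
                    \lnot (t \leftrightarrow p): β-rule — branch into t, \lnot p  //  \lnot t, p.
                      branch 2.1.1.2.1.1 (add t, \lnot p):
                        ○ open, literals {p=false, q=false, r=false, t=true}.
                      branch 2.1.1.2.1.2 (add \lnot t, p):
                        × closes — contains both t and \lnot t.
                  branch 2.1.1.2.2 (add \lnot r):
                    ○ open, literals {p=false, q=false, r=false, t=true}.
          branch 2.1.2 (add p):
            × closes — contains both p and \lnot p.
      branch 2.2 (add \lnot t):
        (t \lor p): β-rule — branch into t  //  p.
          branch 2.2.1 (add t):
            × closes — contains both t and \lnot t.
          branch 2.2.2 (add p):
            \lnot (\lnot t \land ((t \leftrightarrow p) \land r)): β-rule — branch into \lnot \lnot t  //  \lnot ((t \leftrightarrow p) \land r).
              branch 2.2.2.1 (add \lnot \lnot t):
                × closes — contains both t and \lnot t.
              branch 2.2.2.2 (add \lnot ((t \leftrightarrow p) \land r)):
                \lnot ((t \leftrightarrow p) \land r): β-rule — branch into \lnot (t \leftrightarrow p)  //  \lnot r.
                  branch 2.2.2.2.1 (add \lnot (t \leftrightarrow p)):
                    \lnot (t \leftrightarrow p): β-rule — branch into t, \lnot p  //  \lnot t, p.
                      branch 2.2.2.2.1.1 (add t, \lnot p):
                        × closes — contains both t and \lnot t.
                      branch 2.2.2.2.1.2 (add \lnot t, p):
                        ○ open, literals {p=true, t=false}.
                  branch 2.2.2.2.2 (add \lnot r):
                    ○ open, literals {p=true, r=false, t=false}.
7 branches closed, 5 open.
Each open branch fixes some atoms; the unmentioned ones are free. Counting distinct full assignments: branch {p=false, q=false, r=false, t=true} (s) contributes 2 new; branch {p=false, q=false, r=false, t=true} (s) contributes 0 new; branch {p=false, q=false, r=false, t=true} (s) contributes 0 new; branch {p=true, t=false} (q, r, s) contributes 8 new; branch {p=true, r=false, t=false} (q, s) contributes 0 new. Total: 10.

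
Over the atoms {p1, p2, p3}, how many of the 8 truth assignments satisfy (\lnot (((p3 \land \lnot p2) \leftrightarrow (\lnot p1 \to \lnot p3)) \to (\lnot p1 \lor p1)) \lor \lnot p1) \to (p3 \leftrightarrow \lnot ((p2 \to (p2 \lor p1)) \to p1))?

Initial set: {((\lnot (((p3 \land \lnot p2) \leftrightarrow (\lnot p1 \to \lnot p3)) \to (\lnot p1 \lor p1)) \lor \lnot p1) \to (p3 \leftrightarrow \lnot ((p2 \to (p2 \lor p1)) \to p1)))}.
((\lnot (((p3 \land \lnot p2) \leftrightarrow (\lnot p1 \to \lnot p3)) \to (\lnot p1 \lor p1)) \lor \lnot p1) \to (p3 \leftrightarrow \lnot ((p2 \to (p2 \lor p1)) \to p1))): β-rule — branch into \lnot (\lnot (((p3 \land \lnot p2) \leftrightarrow (\lnot p1 \to \lnot p3)) \to (\lnot p1 \lor p1)) \lor \lnot p1)  //  (p3 \leftrightarrow \lnot ((p2 \to (p2 \lor p1)) \to p1)).
  branch 1 (add \lnot (\lnot (((p3 \land \lnot p2) \leftrightarrow (\lnot p1 \to \lnot p3)) \to (\lnot p1 \lor p1)) \lor \lnot p1)):
    \lnot (\lnot (((p3 \land \lnot p2) \leftrightarrow (\lnot p1 \to \lnot p3)) \to (\lnot p1 \lor p1)) \lor \lnot p1): α-rule — add \lnot \lnot (((p3 \land \lnot p2) \leftrightarrow (\lnot p1 \to \lnot p3)) \to (\lnot p1 \lor p1)), \lnot \lnot p1.
    \lnot \lnot (((p3 \land \lnot p2) \leftrightarrow (\lnot p1 \to \lnot p3)) \to (\lnot p1 \lor p1)): β-rule — branch into \lnot ((p3 \land \lnot p2) \leftrightarrow (\lnot p1 \to \lnot p3))  //  (\lnot p1 \lor p1).
      branch 1.1 (add \lnot ((p3 \land \lnot p2) \leftrightarrow (\lnot p1 \to \lnot p3))):
        \lnot ((p3 \land \lnot p2) \leftrightarrow (\lnot p1 \to \lnot p3)): β-rule — branch into (p3 \land \lnot p2), \lnot (\lnot p1 \to \lnot p3)  //  \lnot (p3 \land \lnot p2), (\lnot p1 \to \lnot p3).
          branch 1.1.1 (add (p3 \land \lnot p2), \lnot (\lnot p1 \to \lnot p3)):
            (p3 \land \lnot p2): α-rule — add p3, \lnot p2.
            \lnot (\lnot p1 \to \lnot p3): α-rule — add \lnot p1, \lnot \lnot p3.
            × closes — contains both p1 and \lnot p1.
          branch 1.1.2 (add \lnot (p3 \land \lnot p2), (\lnot p1 \to \lnot p3)):
            \lnot (p3 \land \lnot p2): β-rule — branch into \lnot p3  //  \lnot \lnot p2.
              branch 1.1.2.1 (add \lnot p3):
                (\lnot p1 \to \lnot p3): β-rule — branch into \lnot \lnot p1  //  \lnot p3.
                  branch 1.1.2.1.1 (add \lnot \lnot p1):
                    ○ open, literals {p1=true, p3=false}.
                  branch 1.1.2.1.2 (add \lnot p3):
                    ○ open, literals {p1=true, p3=false}.
              branch 1.1.2.2 (add \lnot \lnot p2):
                (\lnot p1 \to \lnot p3): β-rule — branch into \lnot \lnot p1  //  \lnot p3.
                  branch 1.1.2.2.1 (add \lnot \lnot p1):
                    ○ open, literals {p1=true, p2=true}.
                  branch 1.1.2.2.2 (add \lnot p3):
                    ○ open, literals {p1=true, p2=true, p3=false}.
      branch 1.2 (add (\lnot p1 \lor p1)):
        (\lnot p1 \lor p1): β-rule — branch into \lnot p1  //  p1.
          branch 1.2.1 (add \lnot p1):
            × closes — contains both p1 and \lnot p1.
          branch 1.2.2 (add p1):
            ○ open, literals {p1=true}.
  branch 2 (add (p3 \leftrightarrow \lnot ((p2 \to (p2 \lor p1)) \to p1))):
    (p3 \leftrightarrow \lnot ((p2 \to (p2 \lor p1)) \to p1)): β-rule — branch into p3, \lnot ((p2 \to (p2 \lor p1)) \to p1)  //  \lnot p3, \lnot \lnot ((p2 \to (p2 \lor p1)) \to p1).
      branch 2.1 (add p3, \lnot ((p2 \to (p2 \lor p1)) \to p1)):
        \lnot ((p2 \to (p2 \lor p1)) \to p1): α-rule — add (p2 \to (p2 \lor p1)), \lnot p1.
        (p2 \to (p2 \lor p1)): β-rule — branch into \lnot p2  //  (p2 \lor p1).
          branch 2.1.1 (add \lnot p2):
            ○ open, literals {p1=false, p2=false, p3=true}.
          branch 2.1.2 (add (p2 \lor p1)):
            (p2 \lor p1): β-rule — branch into p2  //  p1.
              branch 2.1.2.1 (add p2):
                ○ open, literals {p1=false, p2=true, p3=true}.
              branch 2.1.2.2 (add p1):
                × closes — contains both p1 and \lnot p1.
      branch 2.2 (add \lnot p3, \lnot \lnot ((p2 \to (p2 \lor p1)) \to p1)):
        \lnot \lnot ((p2 \to (p2 \lor p1)) \to p1): β-rule — branch into \lnot (p2 \to (p2 \lor p1))  //  p1.
          branch 2.2.1 (add \lnot (p2 \to (p2 \lor p1))):
            \lnot (p2 \to (p2 \lor p1)): α-rule — add p2, \lnot (p2 \lor p1).
            \lnot (p2 \lor p1): α-rule — add \lnot p2, \lnot p1.
            × closes — contains both p2 and \lnot p2.
          branch 2.2.2 (add p1):
            ○ open, literals {p1=true, p3=false}.
4 branches closed, 8 open.
Each open branch fixes some atoms; the unmentioned ones are free. Counting distinct full assignments: branch {p1=true, p3=false} (p2) contributes 2 new; branch {p1=true, p3=false} (p2) contributes 0 new; branch {p1=true, p2=true} (p3) contributes 1 new; branch {p1=true, p2=true, p3=false} (none free) contributes 0 new; branch {p1=true} (p2, p3) contributes 1 new; branch {p1=false, p2=false, p3=true} (none free) contributes 1 new; branch {p1=false, p2=true, p3=true} (none free) contributes 1 new; branch {p1=true, p3=false} (p2) contributes 0 new. Total: 6.

6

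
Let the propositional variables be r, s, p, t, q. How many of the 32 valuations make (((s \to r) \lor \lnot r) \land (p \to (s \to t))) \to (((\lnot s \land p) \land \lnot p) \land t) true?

4

Initial set: {((((s \to r) \lor \lnot r) \land (p \to (s \to t))) \to (((\lnot s \land p) \land \lnot p) \land t))}.
((((s \to r) \lor \lnot r) \land (p \to (s \to t))) \to (((\lnot s \land p) \land \lnot p) \land t)): β-rule — branch into \lnot (((s \to r) \lor \lnot r) \land (p \to (s \to t)))  //  (((\lnot s \land p) \land \lnot p) \land t).
  branch 1 (add \lnot (((s \to r) \lor \lnot r) \land (p \to (s \to t)))):
    \lnot (((s \to r) \lor \lnot r) \land (p \to (s \to t))): β-rule — branch into \lnot ((s \to r) \lor \lnot r)  //  \lnot (p \to (s \to t)).
      branch 1.1 (add \lnot ((s \to r) \lor \lnot r)):
        \lnot ((s \to r) \lor \lnot r): α-rule — add \lnot (s \to r), \lnot \lnot r.
        \lnot (s \to r): α-rule — add s, \lnot r.
        × closes — contains both r and \lnot r.
      branch 1.2 (add \lnot (p \to (s \to t))):
        \lnot (p \to (s \to t)): α-rule — add p, \lnot (s \to t).
        \lnot (s \to t): α-rule — add s, \lnot t.
        ○ open, literals {p=T, s=T, t=F}.
  branch 2 (add (((\lnot s \land p) \land \lnot p) \land t)):
    (((\lnot s \land p) \land \lnot p) \land t): α-rule — add ((\lnot s \land p) \land \lnot p), t.
    ((\lnot s \land p) \land \lnot p): α-rule — add (\lnot s \land p), \lnot p.
    (\lnot s \land p): α-rule — add \lnot s, p.
    × closes — contains both p and \lnot p.
2 branches closed, 1 open.
Each open branch fixes some atoms; the unmentioned ones are free. Counting distinct full assignments: branch {p=T, s=T, t=F} (r, q) contributes 4 new. Total: 4.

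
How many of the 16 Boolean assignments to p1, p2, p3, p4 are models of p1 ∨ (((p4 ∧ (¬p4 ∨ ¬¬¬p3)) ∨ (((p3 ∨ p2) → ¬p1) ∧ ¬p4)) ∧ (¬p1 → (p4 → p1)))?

12

Initial set: {(p1 ∨ (((p4 ∧ (¬p4 ∨ ¬¬¬p3)) ∨ (((p3 ∨ p2) → ¬p1) ∧ ¬p4)) ∧ (¬p1 → (p4 → p1))))}.
(p1 ∨ (((p4 ∧ (¬p4 ∨ ¬¬¬p3)) ∨ (((p3 ∨ p2) → ¬p1) ∧ ¬p4)) ∧ (¬p1 → (p4 → p1)))): β-rule — branch into p1  //  (((p4 ∧ (¬p4 ∨ ¬¬¬p3)) ∨ (((p3 ∨ p2) → ¬p1) ∧ ¬p4)) ∧ (¬p1 → (p4 → p1))).
  branch 1 (add p1):
    ○ open, literals {p1=1}.
  branch 2 (add (((p4 ∧ (¬p4 ∨ ¬¬¬p3)) ∨ (((p3 ∨ p2) → ¬p1) ∧ ¬p4)) ∧ (¬p1 → (p4 → p1)))):
    (((p4 ∧ (¬p4 ∨ ¬¬¬p3)) ∨ (((p3 ∨ p2) → ¬p1) ∧ ¬p4)) ∧ (¬p1 → (p4 → p1))): α-rule — add ((p4 ∧ (¬p4 ∨ ¬¬¬p3)) ∨ (((p3 ∨ p2) → ¬p1) ∧ ¬p4)), (¬p1 → (p4 → p1)).
    ((p4 ∧ (¬p4 ∨ ¬¬¬p3)) ∨ (((p3 ∨ p2) → ¬p1) ∧ ¬p4)): β-rule — branch into (p4 ∧ (¬p4 ∨ ¬¬¬p3))  //  (((p3 ∨ p2) → ¬p1) ∧ ¬p4).
      branch 2.1 (add (p4 ∧ (¬p4 ∨ ¬¬¬p3))):
        (p4 ∧ (¬p4 ∨ ¬¬¬p3)): α-rule — add p4, (¬p4 ∨ ¬¬¬p3).
        (¬p1 → (p4 → p1)): β-rule — branch into ¬¬p1  //  (p4 → p1).
          branch 2.1.1 (add ¬¬p1):
            (¬p4 ∨ ¬¬¬p3): β-rule — branch into ¬p4  //  ¬¬¬p3.
              branch 2.1.1.1 (add ¬p4):
                × closes — contains both p4 and ¬p4.
              branch 2.1.1.2 (add ¬¬¬p3):
                ¬¬¬p3: drop double negation, giving ¬p3.
                ○ open, literals {p1=1, p3=0, p4=1}.
          branch 2.1.2 (add (p4 → p1)):
            (¬p4 ∨ ¬¬¬p3): β-rule — branch into ¬p4  //  ¬¬¬p3.
              branch 2.1.2.1 (add ¬p4):
                × closes — contains both p4 and ¬p4.
              branch 2.1.2.2 (add ¬¬¬p3):
                ¬¬¬p3: drop double negation, giving ¬p3.
                (p4 → p1): β-rule — branch into ¬p4  //  p1.
                  branch 2.1.2.2.1 (add ¬p4):
                    × closes — contains both p4 and ¬p4.
                  branch 2.1.2.2.2 (add p1):
                    ○ open, literals {p1=1, p3=0, p4=1}.
      branch 2.2 (add (((p3 ∨ p2) → ¬p1) ∧ ¬p4)):
        (((p3 ∨ p2) → ¬p1) ∧ ¬p4): α-rule — add ((p3 ∨ p2) → ¬p1), ¬p4.
        (¬p1 → (p4 → p1)): β-rule — branch into ¬¬p1  //  (p4 → p1).
          branch 2.2.1 (add ¬¬p1):
            ((p3 ∨ p2) → ¬p1): β-rule — branch into ¬(p3 ∨ p2)  //  ¬p1.
              branch 2.2.1.1 (add ¬(p3 ∨ p2)):
                ¬(p3 ∨ p2): α-rule — add ¬p3, ¬p2.
                ○ open, literals {p1=1, p2=0, p3=0, p4=0}.
              branch 2.2.1.2 (add ¬p1):
                × closes — contains both p1 and ¬p1.
          branch 2.2.2 (add (p4 → p1)):
            ((p3 ∨ p2) → ¬p1): β-rule — branch into ¬(p3 ∨ p2)  //  ¬p1.
              branch 2.2.2.1 (add ¬(p3 ∨ p2)):
                ¬(p3 ∨ p2): α-rule — add ¬p3, ¬p2.
                (p4 → p1): β-rule — branch into ¬p4  //  p1.
                  branch 2.2.2.1.1 (add ¬p4):
                    ○ open, literals {p2=0, p3=0, p4=0}.
                  branch 2.2.2.1.2 (add p1):
                    ○ open, literals {p1=1, p2=0, p3=0, p4=0}.
              branch 2.2.2.2 (add ¬p1):
                (p4 → p1): β-rule — branch into ¬p4  //  p1.
                  branch 2.2.2.2.1 (add ¬p4):
                    ○ open, literals {p1=0, p4=0}.
                  branch 2.2.2.2.2 (add p1):
                    × closes — contains both p1 and ¬p1.
5 branches closed, 7 open.
Each open branch fixes some atoms; the unmentioned ones are free. Counting distinct full assignments: branch {p1=1} (p2, p3, p4) contributes 8 new; branch {p1=1, p3=0, p4=1} (p2) contributes 0 new; branch {p1=1, p3=0, p4=1} (p2) contributes 0 new; branch {p1=1, p2=0, p3=0, p4=0} (none free) contributes 0 new; branch {p2=0, p3=0, p4=0} (p1) contributes 1 new; branch {p1=1, p2=0, p3=0, p4=0} (none free) contributes 0 new; branch {p1=0, p4=0} (p2, p3) contributes 3 new. Total: 12.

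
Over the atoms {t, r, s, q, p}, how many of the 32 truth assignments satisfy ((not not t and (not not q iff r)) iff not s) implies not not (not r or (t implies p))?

30

Initial set: {(((not not t and (not not q iff r)) iff not s) implies not not (not r or (t implies p)))}.
(((not not t and (not not q iff r)) iff not s) implies not not (not r or (t implies p))): β-rule — branch into not ((not not t and (not not q iff r)) iff not s)  //  not not (not r or (t implies p)).
  branch 1 (add not ((not not t and (not not q iff r)) iff not s)):
    not ((not not t and (not not q iff r)) iff not s): β-rule — branch into (not not t and (not not q iff r)), not not s  //  not (not not t and (not not q iff r)), not s.
      branch 1.1 (add (not not t and (not not q iff r)), not not s):
        (not not t and (not not q iff r)): α-rule — add not not t, (not not q iff r).
        not not t: drop double negation, giving t.
        (not not q iff r): β-rule — branch into not not q, r  //  not not not q, not r.
          branch 1.1.1 (add not not q, r):
            not not q: drop double negation, giving q.
            ○ open, literals {q=1, r=1, s=1, t=1}.
          branch 1.1.2 (add not not not q, not r):
            not not not q: drop double negation, giving not q.
            ○ open, literals {q=0, r=0, s=1, t=1}.
      branch 1.2 (add not (not not t and (not not q iff r)), not s):
        not (not not t and (not not q iff r)): β-rule — branch into not not not t  //  not (not not q iff r).
          branch 1.2.1 (add not not not t):
            not not not t: drop double negation, giving not t.
            ○ open, literals {s=0, t=0}.
          branch 1.2.2 (add not (not not q iff r)):
            not (not not q iff r): β-rule — branch into not not q, not r  //  not not not q, r.
              branch 1.2.2.1 (add not not q, not r):
                not not q: drop double negation, giving q.
                ○ open, literals {q=1, r=0, s=0}.
              branch 1.2.2.2 (add not not not q, r):
                not not not q: drop double negation, giving not q.
                ○ open, literals {q=0, r=1, s=0}.
  branch 2 (add not not (not r or (t implies p))):
    not not (not r or (t implies p)): drop double negation, giving (not r or (t implies p)).
    (not r or (t implies p)): β-rule — branch into not r  //  (t implies p).
      branch 2.1 (add not r):
        ○ open, literals {r=0}.
      branch 2.2 (add (t implies p)):
        (t implies p): β-rule — branch into not t  //  p.
          branch 2.2.1 (add not t):
            ○ open, literals {t=0}.
          branch 2.2.2 (add p):
            ○ open, literals {p=1}.
0 branches closed, 8 open.
Each open branch fixes some atoms; the unmentioned ones are free. Counting distinct full assignments: branch {q=1, r=1, s=1, t=1} (p) contributes 2 new; branch {q=0, r=0, s=1, t=1} (p) contributes 2 new; branch {s=0, t=0} (r, q, p) contributes 8 new; branch {q=1, r=0, s=0} (t, p) contributes 2 new; branch {q=0, r=1, s=0} (t, p) contributes 2 new; branch {r=0} (t, s, q, p) contributes 8 new; branch {t=0} (r, s, q, p) contributes 4 new; branch {p=1} (t, r, s, q) contributes 2 new. Total: 30.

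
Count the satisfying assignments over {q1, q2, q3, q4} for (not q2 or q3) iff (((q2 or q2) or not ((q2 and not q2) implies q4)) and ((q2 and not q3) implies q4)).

Initial set: {((not q2 or q3) iff (((q2 or q2) or not ((q2 and not q2) implies q4)) and ((q2 and not q3) implies q4)))}.
((not q2 or q3) iff (((q2 or q2) or not ((q2 and not q2) implies q4)) and ((q2 and not q3) implies q4))): β-rule — branch into (not q2 or q3), (((q2 or q2) or not ((q2 and not q2) implies q4)) and ((q2 and not q3) implies q4))  //  not (not q2 or q3), not (((q2 or q2) or not ((q2 and not q2) implies q4)) and ((q2 and not q3) implies q4)).
  branch 1 (add (not q2 or q3), (((q2 or q2) or not ((q2 and not q2) implies q4)) and ((q2 and not q3) implies q4))):
    (((q2 or q2) or not ((q2 and not q2) implies q4)) and ((q2 and not q3) implies q4)): α-rule — add ((q2 or q2) or not ((q2 and not q2) implies q4)), ((q2 and not q3) implies q4).
    (not q2 or q3): β-rule — branch into not q2  //  q3.
      branch 1.1 (add not q2):
        ((q2 or q2) or not ((q2 and not q2) implies q4)): β-rule — branch into (q2 or q2)  //  not ((q2 and not q2) implies q4).
          branch 1.1.1 (add (q2 or q2)):
            ((q2 and not q3) implies q4): β-rule — branch into not (q2 and not q3)  //  q4.
              branch 1.1.1.1 (add not (q2 and not q3)):
                (q2 or q2): β-rule — branch into q2  //  q2.
                  branch 1.1.1.1.1 (add q2):
                    × closes — contains both q2 and not q2.
                  branch 1.1.1.1.2 (add q2):
                    × closes — contains both q2 and not q2.
              branch 1.1.1.2 (add q4):
                (q2 or q2): β-rule — branch into q2  //  q2.
                  branch 1.1.1.2.1 (add q2):
                    × closes — contains both q2 and not q2.
                  branch 1.1.1.2.2 (add q2):
                    × closes — contains both q2 and not q2.
          branch 1.1.2 (add not ((q2 and not q2) implies q4)):
            not ((q2 and not q2) implies q4): α-rule — add (q2 and not q2), not q4.
            (q2 and not q2): α-rule — add q2, not q2.
            × closes — contains both q2 and not q2.
      branch 1.2 (add q3):
        ((q2 or q2) or not ((q2 and not q2) implies q4)): β-rule — branch into (q2 or q2)  //  not ((q2 and not q2) implies q4).
          branch 1.2.1 (add (q2 or q2)):
            ((q2 and not q3) implies q4): β-rule — branch into not (q2 and not q3)  //  q4.
              branch 1.2.1.1 (add not (q2 and not q3)):
                (q2 or q2): β-rule — branch into q2  //  q2.
                  branch 1.2.1.1.1 (add q2):
                    not (q2 and not q3): β-rule — branch into not q2  //  not not q3.
                      branch 1.2.1.1.1.1 (add not q2):
                        × closes — contains both q2 and not q2.
                      branch 1.2.1.1.1.2 (add not not q3):
                        ○ open, literals {q2=true, q3=true}.
                  branch 1.2.1.1.2 (add q2):
                    not (q2 and not q3): β-rule — branch into not q2  //  not not q3.
                      branch 1.2.1.1.2.1 (add not q2):
                        × closes — contains both q2 and not q2.
                      branch 1.2.1.1.2.2 (add not not q3):
                        ○ open, literals {q2=true, q3=true}.
              branch 1.2.1.2 (add q4):
                (q2 or q2): β-rule — branch into q2  //  q2.
                  branch 1.2.1.2.1 (add q2):
                    ○ open, literals {q2=true, q3=true, q4=true}.
                  branch 1.2.1.2.2 (add q2):
                    ○ open, literals {q2=true, q3=true, q4=true}.
          branch 1.2.2 (add not ((q2 and not q2) implies q4)):
            not ((q2 and not q2) implies q4): α-rule — add (q2 and not q2), not q4.
            (q2 and not q2): α-rule — add q2, not q2.
            × closes — contains both q2 and not q2.
  branch 2 (add not (not q2 or q3), not (((q2 or q2) or not ((q2 and not q2) implies q4)) and ((q2 and not q3) implies q4))):
    not (not q2 or q3): α-rule — add not not q2, not q3.
    not (((q2 or q2) or not ((q2 and not q2) implies q4)) and ((q2 and not q3) implies q4)): β-rule — branch into not ((q2 or q2) or not ((q2 and not q2) implies q4))  //  not ((q2 and not q3) implies q4).
      branch 2.1 (add not ((q2 or q2) or not ((q2 and not q2) implies q4))):
        not ((q2 or q2) or not ((q2 and not q2) implies q4)): α-rule — add not (q2 or q2), not not ((q2 and not q2) implies q4).
        not (q2 or q2): α-rule — add not q2, not q2.
        × closes — contains both q2 and not q2.
      branch 2.2 (add not ((q2 and not q3) implies q4)):
        not ((q2 and not q3) implies q4): α-rule — add (q2 and not q3), not q4.
        (q2 and not q3): α-rule — add q2, not q3.
        ○ open, literals {q2=true, q3=false, q4=false}.
9 branches closed, 5 open.
Each open branch fixes some atoms; the unmentioned ones are free. Counting distinct full assignments: branch {q2=true, q3=true} (q1, q4) contributes 4 new; branch {q2=true, q3=true} (q1, q4) contributes 0 new; branch {q2=true, q3=true, q4=true} (q1) contributes 0 new; branch {q2=true, q3=true, q4=true} (q1) contributes 0 new; branch {q2=true, q3=false, q4=false} (q1) contributes 2 new. Total: 6.

6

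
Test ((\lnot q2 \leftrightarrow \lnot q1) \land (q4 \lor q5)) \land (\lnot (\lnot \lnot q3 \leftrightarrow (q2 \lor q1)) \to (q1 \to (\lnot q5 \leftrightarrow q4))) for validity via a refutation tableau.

Not valid

Assume the negation and expand:
Initial set: {\lnot (((\lnot q2 \leftrightarrow \lnot q1) \land (q4 \lor q5)) \land (\lnot (\lnot \lnot q3 \leftrightarrow (q2 \lor q1)) \to (q1 \to (\lnot q5 \leftrightarrow q4))))}.
\lnot (((\lnot q2 \leftrightarrow \lnot q1) \land (q4 \lor q5)) \land (\lnot (\lnot \lnot q3 \leftrightarrow (q2 \lor q1)) \to (q1 \to (\lnot q5 \leftrightarrow q4)))): β-rule — branch into \lnot ((\lnot q2 \leftrightarrow \lnot q1) \land (q4 \lor q5))  //  \lnot (\lnot (\lnot \lnot q3 \leftrightarrow (q2 \lor q1)) \to (q1 \to (\lnot q5 \leftrightarrow q4))).
  branch 1 (add \lnot ((\lnot q2 \leftrightarrow \lnot q1) \land (q4 \lor q5))):
    \lnot ((\lnot q2 \leftrightarrow \lnot q1) \land (q4 \lor q5)): β-rule — branch into \lnot (\lnot q2 \leftrightarrow \lnot q1)  //  \lnot (q4 \lor q5).
      branch 1.1 (add \lnot (\lnot q2 \leftrightarrow \lnot q1)):
        \lnot (\lnot q2 \leftrightarrow \lnot q1): β-rule — branch into \lnot q2, \lnot \lnot q1  //  \lnot \lnot q2, \lnot q1.
          branch 1.1.1 (add \lnot q2, \lnot \lnot q1):
            ○ open, literals {q1=T, q2=F}.
          branch 1.1.2 (add \lnot \lnot q2, \lnot q1):
            ○ open, literals {q1=F, q2=T}.
      branch 1.2 (add \lnot (q4 \lor q5)):
        \lnot (q4 \lor q5): α-rule — add \lnot q4, \lnot q5.
        ○ open, literals {q4=F, q5=F}.
  branch 2 (add \lnot (\lnot (\lnot \lnot q3 \leftrightarrow (q2 \lor q1)) \to (q1 \to (\lnot q5 \leftrightarrow q4)))):
    \lnot (\lnot (\lnot \lnot q3 \leftrightarrow (q2 \lor q1)) \to (q1 \to (\lnot q5 \leftrightarrow q4))): α-rule — add \lnot (\lnot \lnot q3 \leftrightarrow (q2 \lor q1)), \lnot (q1 \to (\lnot q5 \leftrightarrow q4)).
    \lnot (q1 \to (\lnot q5 \leftrightarrow q4)): α-rule — add q1, \lnot (\lnot q5 \leftrightarrow q4).
    \lnot (\lnot \lnot q3 \leftrightarrow (q2 \lor q1)): β-rule — branch into \lnot \lnot q3, \lnot (q2 \lor q1)  //  \lnot \lnot \lnot q3, (q2 \lor q1).
      branch 2.1 (add \lnot \lnot q3, \lnot (q2 \lor q1)):
        \lnot \lnot q3: drop double negation, giving q3.
        \lnot (q2 \lor q1): α-rule — add \lnot q2, \lnot q1.
        × closes — contains both q1 and \lnot q1.
      branch 2.2 (add \lnot \lnot \lnot q3, (q2 \lor q1)):
        \lnot \lnot \lnot q3: drop double negation, giving \lnot q3.
        \lnot (\lnot q5 \leftrightarrow q4): β-rule — branch into \lnot q5, \lnot q4  //  \lnot \lnot q5, q4.
          branch 2.2.1 (add \lnot q5, \lnot q4):
            (q2 \lor q1): β-rule — branch into q2  //  q1.
              branch 2.2.1.1 (add q2):
                ○ open, literals {q1=T, q2=T, q3=F, q4=F, q5=F}.
              branch 2.2.1.2 (add q1):
                ○ open, literals {q1=T, q3=F, q4=F, q5=F}.
          branch 2.2.2 (add \lnot \lnot q5, q4):
            (q2 \lor q1): β-rule — branch into q2  //  q1.
              branch 2.2.2.1 (add q2):
                ○ open, literals {q1=T, q2=T, q3=F, q4=T, q5=T}.
              branch 2.2.2.2 (add q1):
                ○ open, literals {q1=T, q3=F, q4=T, q5=T}.
1 branch closed, 7 open.
An open branch gives a countermodel: q1=T, q2=F (unmentioned atoms arbitrary); under it the original formula is false.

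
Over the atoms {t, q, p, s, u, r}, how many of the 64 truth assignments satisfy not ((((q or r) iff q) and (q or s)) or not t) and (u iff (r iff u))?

8

Initial set: {(not ((((q or r) iff q) and (q or s)) or not t) and (u iff (r iff u)))}.
(not ((((q or r) iff q) and (q or s)) or not t) and (u iff (r iff u))): α-rule — add not ((((q or r) iff q) and (q or s)) or not t), (u iff (r iff u)).
not ((((q or r) iff q) and (q or s)) or not t): α-rule — add not (((q or r) iff q) and (q or s)), not not t.
(u iff (r iff u)): β-rule — branch into u, (r iff u)  //  not u, not (r iff u).
  branch 1 (add u, (r iff u)):
    not (((q or r) iff q) and (q or s)): β-rule — branch into not ((q or r) iff q)  //  not (q or s).
      branch 1.1 (add not ((q or r) iff q)):
        (r iff u): β-rule — branch into r, u  //  not r, not u.
          branch 1.1.1 (add r, u):
            not ((q or r) iff q): β-rule — branch into (q or r), not q  //  not (q or r), q.
              branch 1.1.1.1 (add (q or r), not q):
                (q or r): β-rule — branch into q  //  r.
                  branch 1.1.1.1.1 (add q):
                    × closes — contains both q and not q.
                  branch 1.1.1.1.2 (add r):
                    ○ open, literals {q=F, r=T, t=T, u=T}.
              branch 1.1.1.2 (add not (q or r), q):
                not (q or r): α-rule — add not q, not r.
                × closes — contains both q and not q.
          branch 1.1.2 (add not r, not u):
            × closes — contains both u and not u.
      branch 1.2 (add not (q or s)):
        not (q or s): α-rule — add not q, not s.
        (r iff u): β-rule — branch into r, u  //  not r, not u.
          branch 1.2.1 (add r, u):
            ○ open, literals {q=F, r=T, s=F, t=T, u=T}.
          branch 1.2.2 (add not r, not u):
            × closes — contains both u and not u.
  branch 2 (add not u, not (r iff u)):
    not (((q or r) iff q) and (q or s)): β-rule — branch into not ((q or r) iff q)  //  not (q or s).
      branch 2.1 (add not ((q or r) iff q)):
        not (r iff u): β-rule — branch into r, not u  //  not r, u.
          branch 2.1.1 (add r, not u):
            not ((q or r) iff q): β-rule — branch into (q or r), not q  //  not (q or r), q.
              branch 2.1.1.1 (add (q or r), not q):
                (q or r): β-rule — branch into q  //  r.
                  branch 2.1.1.1.1 (add q):
                    × closes — contains both q and not q.
                  branch 2.1.1.1.2 (add r):
                    ○ open, literals {q=F, r=T, t=T, u=F}.
              branch 2.1.1.2 (add not (q or r), q):
                not (q or r): α-rule — add not q, not r.
                × closes — contains both q and not q.
          branch 2.1.2 (add not r, u):
            × closes — contains both u and not u.
      branch 2.2 (add not (q or s)):
        not (q or s): α-rule — add not q, not s.
        not (r iff u): β-rule — branch into r, not u  //  not r, u.
          branch 2.2.1 (add r, not u):
            ○ open, literals {q=F, r=T, s=F, t=T, u=F}.
          branch 2.2.2 (add not r, u):
            × closes — contains both u and not u.
8 branches closed, 4 open.
Each open branch fixes some atoms; the unmentioned ones are free. Counting distinct full assignments: branch {q=F, r=T, t=T, u=T} (p, s) contributes 4 new; branch {q=F, r=T, s=F, t=T, u=T} (p) contributes 0 new; branch {q=F, r=T, t=T, u=F} (p, s) contributes 4 new; branch {q=F, r=T, s=F, t=T, u=F} (p) contributes 0 new. Total: 8.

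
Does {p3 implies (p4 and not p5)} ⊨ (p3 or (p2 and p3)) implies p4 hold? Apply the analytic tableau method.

Initial set: {(p3 implies (p4 and not p5)); not ((p3 or (p2 and p3)) implies p4)}.
not ((p3 or (p2 and p3)) implies p4): α-rule — add (p3 or (p2 and p3)), not p4.
(p3 implies (p4 and not p5)): β-rule — branch into not p3  //  (p4 and not p5).
  branch 1 (add not p3):
    (p3 or (p2 and p3)): β-rule — branch into p3  //  (p2 and p3).
      branch 1.1 (add p3):
        × closes — contains both p3 and not p3.
      branch 1.2 (add (p2 and p3)):
        (p2 and p3): α-rule — add p2, p3.
        × closes — contains both p3 and not p3.
  branch 2 (add (p4 and not p5)):
    (p4 and not p5): α-rule — add p4, not p5.
    × closes — contains both p4 and not p4.
All 3 branches close.
Every branch closed, so the premises entail the conclusion.

Yes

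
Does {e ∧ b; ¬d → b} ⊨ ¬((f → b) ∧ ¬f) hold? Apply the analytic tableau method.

Initial set: {T (e ∧ b); T (¬d → b); F ¬((f → b) ∧ ¬f)}.
T (e ∧ b): α-rule — add T e, T b.
F ¬((f → b) ∧ ¬f): α-rule — add T (f → b), T ¬f.
T (¬d → b): β-rule — branch into F ¬d  //  T b.
  branch 1 (add F ¬d):
    T (f → b): β-rule — branch into F f  //  T b.
      branch 1.1 (add F f):
        ○ open, literals {b=true, d=true, e=true, f=false}.
      branch 1.2 (add T b):
        ○ open, literals {b=true, d=true, e=true, f=false}.
  branch 2 (add T b):
    T (f → b): β-rule — branch into F f  //  T b.
      branch 2.1 (add F f):
        ○ open, literals {b=true, e=true, f=false}.
      branch 2.2 (add T b):
        ○ open, literals {b=true, e=true, f=false}.
0 branches closed, 4 open.
An open branch gives a countermodel: b=true, d=true, e=true, f=false (unmentioned atoms arbitrary); the premises hold there but the conclusion fails.

No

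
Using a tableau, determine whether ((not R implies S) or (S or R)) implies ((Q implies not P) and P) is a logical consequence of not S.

No

Initial set: {T not S; F (((not R implies S) or (S or R)) implies ((Q implies not P) and P))}.
F (((not R implies S) or (S or R)) implies ((Q implies not P) and P)): α-rule — add T ((not R implies S) or (S or R)), F ((Q implies not P) and P).
T ((not R implies S) or (S or R)): β-rule — branch into T (not R implies S)  //  T (S or R).
  branch 1 (add T (not R implies S)):
    F ((Q implies not P) and P): β-rule — branch into F (Q implies not P)  //  F P.
      branch 1.1 (add F (Q implies not P)):
        F (Q implies not P): α-rule — add T Q, F not P.
        T (not R implies S): β-rule — branch into F not R  //  T S.
          branch 1.1.1 (add F not R):
            ○ open, literals {P=1, Q=1, R=1, S=0}.
          branch 1.1.2 (add T S):
            × closes — contains both S and not S.
      branch 1.2 (add F P):
        T (not R implies S): β-rule — branch into F not R  //  T S.
          branch 1.2.1 (add F not R):
            ○ open, literals {P=0, R=1, S=0}.
          branch 1.2.2 (add T S):
            × closes — contains both S and not S.
  branch 2 (add T (S or R)):
    F ((Q implies not P) and P): β-rule — branch into F (Q implies not P)  //  F P.
      branch 2.1 (add F (Q implies not P)):
        F (Q implies not P): α-rule — add T Q, F not P.
        T (S or R): β-rule — branch into T S  //  T R.
          branch 2.1.1 (add T S):
            × closes — contains both S and not S.
          branch 2.1.2 (add T R):
            ○ open, literals {P=1, Q=1, R=1, S=0}.
      branch 2.2 (add F P):
        T (S or R): β-rule — branch into T S  //  T R.
          branch 2.2.1 (add T S):
            × closes — contains both S and not S.
          branch 2.2.2 (add T R):
            ○ open, literals {P=0, R=1, S=0}.
4 branches closed, 4 open.
An open branch gives a countermodel: P=1, Q=1, R=1, S=0 (unmentioned atoms arbitrary); the premises hold there but the conclusion fails.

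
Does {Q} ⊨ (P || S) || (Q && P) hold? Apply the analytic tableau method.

No

Initial set: {Q; !((P || S) || (Q && P))}.
!((P || S) || (Q && P)): α-rule — add !(P || S), !(Q && P).
!(P || S): α-rule — add !P, !S.
!(Q && P): β-rule — branch into !Q  //  !P.
  branch 1 (add !Q):
    × closes — contains both Q and !Q.
  branch 2 (add !P):
    ○ open, literals {P=false, Q=true, S=false}.
1 branch closed, 1 open.
An open branch gives a countermodel: P=false, Q=true, S=false (unmentioned atoms arbitrary); the premises hold there but the conclusion fails.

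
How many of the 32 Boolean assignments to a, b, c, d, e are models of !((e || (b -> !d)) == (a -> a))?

Initial set: {!((e || (b -> !d)) == (a -> a))}.
!((e || (b -> !d)) == (a -> a)): β-rule — branch into (e || (b -> !d)), !(a -> a)  //  !(e || (b -> !d)), (a -> a).
  branch 1 (add (e || (b -> !d)), !(a -> a)):
    !(a -> a): α-rule — add a, !a.
    × closes — contains both a and !a.
  branch 2 (add !(e || (b -> !d)), (a -> a)):
    !(e || (b -> !d)): α-rule — add !e, !(b -> !d).
    !(b -> !d): α-rule — add b, !!d.
    (a -> a): β-rule — branch into !a  //  a.
      branch 2.1 (add !a):
        ○ open, literals {a=F, b=T, d=T, e=F}.
      branch 2.2 (add a):
        ○ open, literals {a=T, b=T, d=T, e=F}.
1 branch closed, 2 open.
Each open branch fixes some atoms; the unmentioned ones are free. Counting distinct full assignments: branch {a=F, b=T, d=T, e=F} (c) contributes 2 new; branch {a=T, b=T, d=T, e=F} (c) contributes 2 new. Total: 4.

4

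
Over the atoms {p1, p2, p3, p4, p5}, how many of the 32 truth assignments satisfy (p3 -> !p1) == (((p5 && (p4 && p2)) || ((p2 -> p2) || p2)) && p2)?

16

Initial set: {((p3 -> !p1) == (((p5 && (p4 && p2)) || ((p2 -> p2) || p2)) && p2))}.
((p3 -> !p1) == (((p5 && (p4 && p2)) || ((p2 -> p2) || p2)) && p2)): β-rule — branch into (p3 -> !p1), (((p5 && (p4 && p2)) || ((p2 -> p2) || p2)) && p2)  //  !(p3 -> !p1), !(((p5 && (p4 && p2)) || ((p2 -> p2) || p2)) && p2).
  branch 1 (add (p3 -> !p1), (((p5 && (p4 && p2)) || ((p2 -> p2) || p2)) && p2)):
    (((p5 && (p4 && p2)) || ((p2 -> p2) || p2)) && p2): α-rule — add ((p5 && (p4 && p2)) || ((p2 -> p2) || p2)), p2.
    (p3 -> !p1): β-rule — branch into !p3  //  !p1.
      branch 1.1 (add !p3):
        ((p5 && (p4 && p2)) || ((p2 -> p2) || p2)): β-rule — branch into (p5 && (p4 && p2))  //  ((p2 -> p2) || p2).
          branch 1.1.1 (add (p5 && (p4 && p2))):
            (p5 && (p4 && p2)): α-rule — add p5, (p4 && p2).
            (p4 && p2): α-rule — add p4, p2.
            ○ open, literals {p2=1, p3=0, p4=1, p5=1}.
          branch 1.1.2 (add ((p2 -> p2) || p2)):
            ((p2 -> p2) || p2): β-rule — branch into (p2 -> p2)  //  p2.
              branch 1.1.2.1 (add (p2 -> p2)):
                (p2 -> p2): β-rule — branch into !p2  //  p2.
                  branch 1.1.2.1.1 (add !p2):
                    × closes — contains both p2 and !p2.
                  branch 1.1.2.1.2 (add p2):
                    ○ open, literals {p2=1, p3=0}.
              branch 1.1.2.2 (add p2):
                ○ open, literals {p2=1, p3=0}.
      branch 1.2 (add !p1):
        ((p5 && (p4 && p2)) || ((p2 -> p2) || p2)): β-rule — branch into (p5 && (p4 && p2))  //  ((p2 -> p2) || p2).
          branch 1.2.1 (add (p5 && (p4 && p2))):
            (p5 && (p4 && p2)): α-rule — add p5, (p4 && p2).
            (p4 && p2): α-rule — add p4, p2.
            ○ open, literals {p1=0, p2=1, p4=1, p5=1}.
          branch 1.2.2 (add ((p2 -> p2) || p2)):
            ((p2 -> p2) || p2): β-rule — branch into (p2 -> p2)  //  p2.
              branch 1.2.2.1 (add (p2 -> p2)):
                (p2 -> p2): β-rule — branch into !p2  //  p2.
                  branch 1.2.2.1.1 (add !p2):
                    × closes — contains both p2 and !p2.
                  branch 1.2.2.1.2 (add p2):
                    ○ open, literals {p1=0, p2=1}.
              branch 1.2.2.2 (add p2):
                ○ open, literals {p1=0, p2=1}.
  branch 2 (add !(p3 -> !p1), !(((p5 && (p4 && p2)) || ((p2 -> p2) || p2)) && p2)):
    !(p3 -> !p1): α-rule — add p3, !!p1.
    !(((p5 && (p4 && p2)) || ((p2 -> p2) || p2)) && p2): β-rule — branch into !((p5 && (p4 && p2)) || ((p2 -> p2) || p2))  //  !p2.
      branch 2.1 (add !((p5 && (p4 && p2)) || ((p2 -> p2) || p2))):
        !((p5 && (p4 && p2)) || ((p2 -> p2) || p2)): α-rule — add !(p5 && (p4 && p2)), !((p2 -> p2) || p2).
        !((p2 -> p2) || p2): α-rule — add !(p2 -> p2), !p2.
        !(p2 -> p2): α-rule — add p2, !p2.
        × closes — contains both p2 and !p2.
      branch 2.2 (add !p2):
        ○ open, literals {p1=1, p2=0, p3=1}.
3 branches closed, 7 open.
Each open branch fixes some atoms; the unmentioned ones are free. Counting distinct full assignments: branch {p2=1, p3=0, p4=1, p5=1} (p1) contributes 2 new; branch {p2=1, p3=0} (p1, p4, p5) contributes 6 new; branch {p2=1, p3=0} (p1, p4, p5) contributes 0 new; branch {p1=0, p2=1, p4=1, p5=1} (p3) contributes 1 new; branch {p1=0, p2=1} (p3, p4, p5) contributes 3 new; branch {p1=0, p2=1} (p3, p4, p5) contributes 0 new; branch {p1=1, p2=0, p3=1} (p4, p5) contributes 4 new. Total: 16.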